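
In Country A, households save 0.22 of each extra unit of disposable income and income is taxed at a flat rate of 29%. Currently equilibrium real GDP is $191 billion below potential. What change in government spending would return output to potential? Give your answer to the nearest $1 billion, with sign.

+$85 billion

MPC = 1 − MPS = 1 − 0.22 = 0.78.
Spending multiplier = 1/(1 − c(1−t)) = 1/(1 − 0.78×0.71) = 1/0.4462 ≈ 2.241.
Need ΔY = +$191 billion, so ΔG = ΔY/k = (+$191 billion) × 0.4462 ≈ +$85 billion.
The government should increase government spending by $85 billion.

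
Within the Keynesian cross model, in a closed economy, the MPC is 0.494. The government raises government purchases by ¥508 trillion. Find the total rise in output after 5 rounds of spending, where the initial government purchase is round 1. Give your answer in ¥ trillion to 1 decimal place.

¥974.4 trillion

Round 1 adds ΔG = ¥508 trillion; each later round is MPC = 0.494 times the previous.
After 5 rounds: 508 + 250.952 + 123.970288 + 61.241322272 + 30.253213202368 = ΔG·(1 − c^5)/(1 − c) = 508 × (1 − 0.029419463232224)/0.506 ≈ ¥974.4 trillion.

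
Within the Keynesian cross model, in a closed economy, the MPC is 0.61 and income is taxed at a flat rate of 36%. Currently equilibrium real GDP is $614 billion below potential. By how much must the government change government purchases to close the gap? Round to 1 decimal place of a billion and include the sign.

Spending multiplier = 1/(1 − c(1−t)) = 1/(1 − 0.61×0.64) = 1/0.6096 ≈ 1.64.
Need ΔY = +$614 billion, so ΔG = ΔY/k = (+$614 billion) × 0.6096 ≈ +$374.3 billion.
The government should increase government purchases by $374.3 billion.

+$374.3 billion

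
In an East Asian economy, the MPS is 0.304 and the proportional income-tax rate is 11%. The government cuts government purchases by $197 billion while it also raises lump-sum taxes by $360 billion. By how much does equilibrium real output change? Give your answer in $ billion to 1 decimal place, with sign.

−$1,176.1 billion

MPC = 1 − MPS = 1 − 0.304 = 0.696.
Expenditure multiplier = 1/(1 − c(1−t)) = 1/(1 − 0.696×0.89) = 1/0.38056 ≈ 2.628.
ΔG contributes k·ΔG = (−$197 billion) / 0.38056 ≈ −$517.7 billion.
ΔT of +$360 billion changes first-round spending by −c·ΔT = −$250.56 billion, contributing k·(−c·ΔT) = (−$250.56 billion) / 0.38056 ≈ −$658.4 billion.
Net ΔY = k(ΔG − c·ΔT) = (−$447.56 billion) / 0.38056 ≈ −$1,176.1 billion.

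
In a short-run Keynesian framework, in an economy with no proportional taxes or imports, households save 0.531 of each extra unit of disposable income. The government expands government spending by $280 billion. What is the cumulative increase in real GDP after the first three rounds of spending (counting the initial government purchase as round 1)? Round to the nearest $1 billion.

$473 billion

MPC = 1 − MPS = 1 − 0.531 = 0.469.
Round 1 adds ΔG = $280 billion; each later round is MPC = 0.469 times the previous.
After 3 rounds: 280 + 131.32 + 61.58908 = ΔG·(1 − c^3)/(1 − c) = 280 × (1 − 0.103161709)/0.531 ≈ $473 billion.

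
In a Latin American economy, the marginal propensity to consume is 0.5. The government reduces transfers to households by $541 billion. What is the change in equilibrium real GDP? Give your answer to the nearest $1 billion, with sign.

The transfer change shifts disposable income by −$541 billion, so first-round consumption changes by c·ΔTR = 0.5 × (−$541 billion) = −$270.5 billion.
Expenditure multiplier = 1/(1 − MPC) = 1/(1 − 0.5) = 1/0.5 = 2.
The transfer multiplier is c × k = 1, so ΔY = k × (c·ΔTR) = (−$270.5 billion) / 0.5 = −$541 billion.

−$541 billion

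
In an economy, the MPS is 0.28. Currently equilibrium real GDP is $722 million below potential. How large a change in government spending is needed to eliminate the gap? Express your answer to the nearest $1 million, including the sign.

MPC = 1 − MPS = 1 − 0.28 = 0.72.
Spending multiplier = 1/(1 − MPC) = 1/(1 − 0.72) = 1/0.28 ≈ 3.571.
Need ΔY = +$722 million, so ΔG = ΔY/k = (+$722 million) × 0.28 ≈ +$202 million.
The government should increase government spending by $202 million.

+$202 million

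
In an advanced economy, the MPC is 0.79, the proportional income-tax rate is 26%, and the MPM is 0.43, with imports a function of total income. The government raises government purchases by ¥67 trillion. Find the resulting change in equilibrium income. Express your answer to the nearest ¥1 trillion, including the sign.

+¥79 trillion

Government-spending multiplier = 1/(1 − c(1−t) + m) = 1/(1 − 0.79×0.74 + 0.43) = 1/0.8454 ≈ 1.183.
ΔY = k × ΔG = (+¥67 trillion) / 0.8454 ≈ +¥79 trillion.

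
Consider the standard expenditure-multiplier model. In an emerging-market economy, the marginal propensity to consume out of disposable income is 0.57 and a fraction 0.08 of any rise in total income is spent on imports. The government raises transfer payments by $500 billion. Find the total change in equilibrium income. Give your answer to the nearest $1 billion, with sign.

The transfer change shifts disposable income by +$500 billion, so first-round consumption changes by c·ΔTR = 0.57 × (+$500 billion) = +$285 billion.
Expenditure multiplier = 1/(1 − c + m) = 1/(1 − 0.57 + 0.08) = 1/0.51 ≈ 1.961.
The transfer multiplier is c × k ≈ 1.118, so ΔY = k × (c·ΔTR) = (+$285 billion) / 0.51 ≈ +$559 billion.

+$559 billion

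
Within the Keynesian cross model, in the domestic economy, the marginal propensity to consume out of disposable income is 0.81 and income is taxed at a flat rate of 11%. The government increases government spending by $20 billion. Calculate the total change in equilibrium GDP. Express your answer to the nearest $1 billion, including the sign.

Expenditure multiplier = 1/(1 − c(1−t)) = 1/(1 − 0.81×0.89) = 1/0.2791 ≈ 3.583.
ΔY = k × ΔG = (+$20 billion) / 0.2791 ≈ +$72 billion.

+$72 billion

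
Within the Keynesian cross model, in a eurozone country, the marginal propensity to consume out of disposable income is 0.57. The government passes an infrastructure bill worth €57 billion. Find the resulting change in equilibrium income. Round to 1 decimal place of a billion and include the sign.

+€132.6 billion

Government-spending multiplier = 1/(1 − MPC) = 1/(1 − 0.57) = 1/0.43 ≈ 2.326.
ΔY = k × ΔG = (+€57 billion) / 0.43 ≈ +€132.6 billion.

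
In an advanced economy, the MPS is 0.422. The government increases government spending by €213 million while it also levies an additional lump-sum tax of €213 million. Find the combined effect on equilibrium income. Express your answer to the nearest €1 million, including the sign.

+€213 million

MPC = 1 − MPS = 1 − 0.422 = 0.578.
Expenditure multiplier = 1/(1 − MPC) = 1/(1 − 0.578) = 1/0.422 ≈ 2.37.
ΔG contributes k·ΔG = (+€213 million) / 0.422 ≈ +€504.7 million.
ΔT of +€213 million changes first-round spending by −c·ΔT = −€123.114 million, contributing k·(−c·ΔT) = (−€123.114 million) / 0.422 ≈ −€291.7 million.
With ΔG = ΔT and no other leakages, the balanced-budget multiplier is 1, so ΔY = ΔG = +€213 million.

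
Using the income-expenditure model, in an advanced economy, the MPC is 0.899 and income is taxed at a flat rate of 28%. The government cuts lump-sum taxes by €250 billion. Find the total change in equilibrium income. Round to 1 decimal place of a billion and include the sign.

+€637.2 billion

A lump-sum tax change of −€250 billion shifts disposable income by +€250 billion; first-round consumption changes by −c × ΔT = −0.899 × (−€250 billion) = +€224.75 billion.
Expenditure multiplier = 1/(1 − c(1−t)) = 1/(1 − 0.899×0.72) = 1/0.35272 ≈ 2.835.
The tax multiplier is −c × k ≈ −2.549, so ΔY = k × (−c·ΔT) = (+€224.75 billion) / 0.35272 ≈ +€637.2 billion.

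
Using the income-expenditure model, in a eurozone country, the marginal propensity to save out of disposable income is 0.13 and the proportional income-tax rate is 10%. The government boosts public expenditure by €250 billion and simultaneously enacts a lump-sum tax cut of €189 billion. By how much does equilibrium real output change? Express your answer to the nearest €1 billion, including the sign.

+€1,910 billion

MPC = 1 − MPS = 1 − 0.13 = 0.87.
Expenditure multiplier = 1/(1 − c(1−t)) = 1/(1 − 0.87×0.9) = 1/0.217 ≈ 4.608.
ΔG contributes k·ΔG = (+€250 billion) / 0.217 ≈ +€1,152.1 billion.
ΔT of −€189 billion changes first-round spending by −c·ΔT = +€164.43 billion, contributing k·(−c·ΔT) = (+€164.43 billion) / 0.217 ≈ +€757.7 billion.
Net ΔY = k(ΔG − c·ΔT) = (+€414.43 billion) / 0.217 ≈ +€1,910 billion.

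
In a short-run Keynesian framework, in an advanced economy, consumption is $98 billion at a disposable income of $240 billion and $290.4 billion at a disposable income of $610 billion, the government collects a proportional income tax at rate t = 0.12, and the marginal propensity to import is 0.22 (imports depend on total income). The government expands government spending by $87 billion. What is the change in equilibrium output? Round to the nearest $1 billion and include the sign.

+$114 billion

MPC = ΔC/ΔYd = (290.4 − 98)/(610 − 240) = 192.4/370 = 0.52.
Spending multiplier = 1/(1 − c(1−t) + m) = 1/(1 − 0.52×0.88 + 0.22) = 1/0.7624 ≈ 1.312.
ΔY = k × ΔG = (+$87 billion) / 0.7624 ≈ +$114 billion.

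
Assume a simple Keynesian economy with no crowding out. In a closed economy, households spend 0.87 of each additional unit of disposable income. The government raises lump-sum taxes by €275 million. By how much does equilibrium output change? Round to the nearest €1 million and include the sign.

A lump-sum tax change of +€275 million shifts disposable income by −€275 million; first-round consumption changes by −c × ΔT = −0.87 × (+€275 million) = −€239.25 million.
Expenditure multiplier = 1/(1 − MPC) = 1/(1 − 0.87) = 1/0.13 ≈ 7.692.
The tax multiplier is −c × k ≈ −6.692, so ΔY = k × (−c·ΔT) = (−€239.25 million) / 0.13 ≈ −€1,840 million.

−€1,840 million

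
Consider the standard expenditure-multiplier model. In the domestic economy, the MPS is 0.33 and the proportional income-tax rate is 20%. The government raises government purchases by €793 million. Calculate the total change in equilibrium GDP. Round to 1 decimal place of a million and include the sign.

+€1,709.1 million

MPC = 1 − MPS = 1 − 0.33 = 0.67.
Expenditure multiplier = 1/(1 − c(1−t)) = 1/(1 − 0.67×0.8) = 1/0.464 ≈ 2.155.
ΔY = k × ΔG = (+€793 million) / 0.464 ≈ +€1,709.1 million.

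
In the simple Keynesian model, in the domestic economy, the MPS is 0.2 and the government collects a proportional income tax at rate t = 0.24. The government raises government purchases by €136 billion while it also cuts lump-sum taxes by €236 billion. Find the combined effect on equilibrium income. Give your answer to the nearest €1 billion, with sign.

MPC = 1 − MPS = 1 − 0.2 = 0.8.
Expenditure multiplier = 1/(1 − c(1−t)) = 1/(1 − 0.8×0.76) = 1/0.392 ≈ 2.551.
ΔG contributes k·ΔG = (+€136 billion) / 0.392 ≈ +€346.9 billion.
ΔT of −€236 billion changes first-round spending by −c·ΔT = +€188.8 billion, contributing k·(−c·ΔT) = (+€188.8 billion) / 0.392 ≈ +€481.6 billion.
Net ΔY = k(ΔG − c·ΔT) = (+€324.8 billion) / 0.392 ≈ +€829 billion.

+€829 billion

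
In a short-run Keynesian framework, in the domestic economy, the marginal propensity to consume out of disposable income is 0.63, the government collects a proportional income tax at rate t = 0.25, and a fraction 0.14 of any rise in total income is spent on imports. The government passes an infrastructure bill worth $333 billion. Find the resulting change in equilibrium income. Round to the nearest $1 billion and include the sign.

Expenditure multiplier = 1/(1 − c(1−t) + m) = 1/(1 − 0.63×0.75 + 0.14) = 1/0.6675 ≈ 1.498.
ΔY = k × ΔG = (+$333 billion) / 0.6675 ≈ +$499 billion.

+$499 billion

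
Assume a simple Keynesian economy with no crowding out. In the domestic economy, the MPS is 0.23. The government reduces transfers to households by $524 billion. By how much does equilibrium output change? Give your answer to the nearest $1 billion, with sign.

MPC = 1 − MPS = 1 − 0.23 = 0.77.
The transfer change shifts disposable income by −$524 billion, so first-round consumption changes by c·ΔTR = 0.77 × (−$524 billion) = −$403.48 billion.
Expenditure multiplier = 1/(1 − MPC) = 1/(1 − 0.77) = 1/0.23 ≈ 4.348.
The transfer multiplier is c × k ≈ 3.348, so ΔY = k × (c·ΔTR) = (−$403.48 billion) / 0.23 ≈ −$1,754 billion.

−$1,754 billion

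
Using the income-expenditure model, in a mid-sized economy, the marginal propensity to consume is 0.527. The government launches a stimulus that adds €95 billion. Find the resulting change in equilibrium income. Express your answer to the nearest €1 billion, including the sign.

+€201 billion

Spending multiplier = 1/(1 − MPC) = 1/(1 − 0.527) = 1/0.473 ≈ 2.114.
ΔY = k × ΔG = (+€95 billion) / 0.473 ≈ +€201 billion.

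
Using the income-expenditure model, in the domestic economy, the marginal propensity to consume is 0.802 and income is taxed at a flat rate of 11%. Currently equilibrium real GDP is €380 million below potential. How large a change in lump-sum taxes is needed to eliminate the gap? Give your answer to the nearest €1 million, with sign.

Spending multiplier = 1/(1 − c(1−t)) = 1/(1 − 0.802×0.89) = 1/0.28622 ≈ 3.494.
Tax multiplier = −c·k = −0.802/0.28622 ≈ −2.802. Need ΔY = +€380 million, so ΔT = ΔY/(−c·k) = −(+€380 million) × 0.28622 / 0.802 ≈ −€136 million.
The government should cut lump-sum taxes by €136 million.

−€136 million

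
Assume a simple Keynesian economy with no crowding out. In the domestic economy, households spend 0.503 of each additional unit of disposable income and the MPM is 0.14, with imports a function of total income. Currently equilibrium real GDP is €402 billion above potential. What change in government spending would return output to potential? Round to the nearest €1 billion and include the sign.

Spending multiplier = 1/(1 − c + m) = 1/(1 − 0.503 + 0.14) = 1/0.637 ≈ 1.57.
Need ΔY = −€402 billion, so ΔG = ΔY/k = (−€402 billion) × 0.637 ≈ −€256 billion.
The government should cut government spending by €256 billion.

−€256 billion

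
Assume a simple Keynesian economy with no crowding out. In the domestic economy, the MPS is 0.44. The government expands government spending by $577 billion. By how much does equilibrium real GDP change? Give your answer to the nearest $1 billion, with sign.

MPC = 1 − MPS = 1 − 0.44 = 0.56.
Expenditure multiplier = 1/(1 − MPC) = 1/(1 − 0.56) = 1/0.44 ≈ 2.273.
ΔY = k × ΔG = (+$577 billion) / 0.44 ≈ +$1,311 billion.

+$1,311 billion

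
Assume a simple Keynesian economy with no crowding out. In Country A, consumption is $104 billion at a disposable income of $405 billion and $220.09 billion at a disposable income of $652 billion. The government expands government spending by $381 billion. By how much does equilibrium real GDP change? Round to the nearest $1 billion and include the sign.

MPC = ΔC/ΔYd = (220.09 − 104)/(652 − 405) = 116.09/247 = 0.47.
Expenditure multiplier = 1/(1 − MPC) = 1/(1 − 0.47) = 1/0.53 ≈ 1.887.
ΔY = k × ΔG = (+$381 billion) / 0.53 ≈ +$719 billion.

+$719 billion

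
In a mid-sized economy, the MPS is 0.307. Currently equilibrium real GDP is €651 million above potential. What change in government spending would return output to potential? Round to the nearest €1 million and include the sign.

MPC = 1 − MPS = 1 − 0.307 = 0.693.
Spending multiplier = 1/(1 − MPC) = 1/(1 − 0.693) = 1/0.307 ≈ 3.257.
Need ΔY = −€651 million, so ΔG = ΔY/k = (−€651 million) × 0.307 ≈ −€200 million.
The government should cut government spending by €200 million.

−€200 million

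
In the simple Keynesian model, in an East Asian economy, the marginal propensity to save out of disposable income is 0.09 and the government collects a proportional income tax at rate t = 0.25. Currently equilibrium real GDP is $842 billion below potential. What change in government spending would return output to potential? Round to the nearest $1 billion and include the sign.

+$267 billion

MPC = 1 − MPS = 1 − 0.09 = 0.91.
Spending multiplier = 1/(1 − c(1−t)) = 1/(1 − 0.91×0.75) = 1/0.3175 ≈ 3.15.
Need ΔY = +$842 billion, so ΔG = ΔY/k = (+$842 billion) × 0.3175 ≈ +$267 billion.
The government should increase government spending by $267 billion.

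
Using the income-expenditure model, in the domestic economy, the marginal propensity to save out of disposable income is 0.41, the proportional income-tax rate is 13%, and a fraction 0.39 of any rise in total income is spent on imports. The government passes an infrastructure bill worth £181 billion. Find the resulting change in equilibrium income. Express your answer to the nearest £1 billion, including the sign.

+£206 billion

MPC = 1 − MPS = 1 − 0.41 = 0.59.
Government-spending multiplier = 1/(1 − c(1−t) + m) = 1/(1 − 0.59×0.87 + 0.39) = 1/0.8767 ≈ 1.141.
ΔY = k × ΔG = (+£181 billion) / 0.8767 ≈ +£206 billion.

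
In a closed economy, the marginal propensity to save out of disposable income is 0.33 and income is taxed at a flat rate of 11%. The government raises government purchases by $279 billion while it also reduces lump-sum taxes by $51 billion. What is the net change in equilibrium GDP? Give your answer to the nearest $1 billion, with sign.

MPC = 1 − MPS = 1 − 0.33 = 0.67.
Expenditure multiplier = 1/(1 − c(1−t)) = 1/(1 − 0.67×0.89) = 1/0.4037 ≈ 2.477.
ΔG contributes k·ΔG = (+$279 billion) / 0.4037 ≈ +$691.1 billion.
ΔT of −$51 billion changes first-round spending by −c·ΔT = +$34.17 billion, contributing k·(−c·ΔT) = (+$34.17 billion) / 0.4037 ≈ +$84.6 billion.
Net ΔY = k(ΔG − c·ΔT) = (+$313.17 billion) / 0.4037 ≈ +$776 billion.

+$776 billion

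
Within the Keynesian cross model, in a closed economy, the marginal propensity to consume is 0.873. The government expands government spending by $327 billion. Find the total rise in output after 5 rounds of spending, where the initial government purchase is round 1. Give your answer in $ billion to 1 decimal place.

Round 1 adds ΔG = $327 billion; each later round is MPC = 0.873 times the previous.
After 5 rounds: 327 + 285.471 + 249.216183 + 217.565727759 + 189.934880333607 = ΔG·(1 − c^5)/(1 − c) = 327 × (1 − 0.507073854835593)/0.127 ≈ $1,269.2 billion.

$1,269.2 billion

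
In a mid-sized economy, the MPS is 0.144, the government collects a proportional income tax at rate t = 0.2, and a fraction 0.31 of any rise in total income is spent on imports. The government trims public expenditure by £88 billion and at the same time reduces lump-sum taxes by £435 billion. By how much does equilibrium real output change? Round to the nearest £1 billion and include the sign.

+£455 billion

MPC = 1 − MPS = 1 − 0.144 = 0.856.
Expenditure multiplier = 1/(1 − c(1−t) + m) = 1/(1 − 0.856×0.8 + 0.31) = 1/0.6252 ≈ 1.599.
ΔG contributes k·ΔG = (−£88 billion) / 0.6252 ≈ −£140.8 billion.
ΔT of −£435 billion changes first-round spending by −c·ΔT = +£372.36 billion, contributing k·(−c·ΔT) = (+£372.36 billion) / 0.6252 ≈ +£595.6 billion.
Net ΔY = k(ΔG − c·ΔT) = (+£284.36 billion) / 0.6252 ≈ +£455 billion.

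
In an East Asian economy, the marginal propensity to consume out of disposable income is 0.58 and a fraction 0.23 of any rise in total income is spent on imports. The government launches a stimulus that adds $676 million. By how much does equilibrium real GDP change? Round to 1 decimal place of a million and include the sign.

Government-spending multiplier = 1/(1 − c + m) = 1/(1 − 0.58 + 0.23) = 1/0.65 ≈ 1.538.
ΔY = k × ΔG = (+$676 million) / 0.65 = +$1,040 million.

+$1,040.0 million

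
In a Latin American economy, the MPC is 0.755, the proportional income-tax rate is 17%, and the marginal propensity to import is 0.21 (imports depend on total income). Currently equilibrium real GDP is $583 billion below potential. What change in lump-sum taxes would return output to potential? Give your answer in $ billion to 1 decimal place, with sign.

Spending multiplier = 1/(1 − c(1−t) + m) = 1/(1 − 0.755×0.83 + 0.21) = 1/0.58335 ≈ 1.714.
Tax multiplier = −c·k = −0.755/0.58335 ≈ −1.294. Need ΔY = +$583 billion, so ΔT = ΔY/(−c·k) = −(+$583 billion) × 0.58335 / 0.755 ≈ −$450.5 billion.
The government should cut lump-sum taxes by $450.5 billion.

−$450.5 billion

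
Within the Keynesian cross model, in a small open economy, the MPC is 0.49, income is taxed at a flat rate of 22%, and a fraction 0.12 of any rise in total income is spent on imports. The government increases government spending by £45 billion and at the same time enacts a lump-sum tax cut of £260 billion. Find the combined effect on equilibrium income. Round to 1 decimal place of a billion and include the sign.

Expenditure multiplier = 1/(1 − c(1−t) + m) = 1/(1 − 0.49×0.78 + 0.12) = 1/0.7378 ≈ 1.355.
ΔG contributes k·ΔG = (+£45 billion) / 0.7378 ≈ +£61 billion.
ΔT of −£260 billion changes first-round spending by −c·ΔT = +£127.4 billion, contributing k·(−c·ΔT) = (+£127.4 billion) / 0.7378 ≈ +£172.7 billion.
Net ΔY = k(ΔG − c·ΔT) = (+£172.4 billion) / 0.7378 ≈ +£233.7 billion.

+£233.7 billion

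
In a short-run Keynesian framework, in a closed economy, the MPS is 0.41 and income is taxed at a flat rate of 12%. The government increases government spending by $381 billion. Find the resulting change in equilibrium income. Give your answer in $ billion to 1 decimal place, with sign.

MPC = 1 − MPS = 1 − 0.41 = 0.59.
Expenditure multiplier = 1/(1 − c(1−t)) = 1/(1 − 0.59×0.88) = 1/0.4808 ≈ 2.08.
ΔY = k × ΔG = (+$381 billion) / 0.4808 ≈ +$792.4 billion.

+$792.4 billion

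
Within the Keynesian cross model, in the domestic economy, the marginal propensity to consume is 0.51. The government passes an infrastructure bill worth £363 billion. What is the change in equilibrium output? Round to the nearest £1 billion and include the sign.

+£741 billion

Expenditure multiplier = 1/(1 − MPC) = 1/(1 − 0.51) = 1/0.49 ≈ 2.041.
ΔY = k × ΔG = (+£363 billion) / 0.49 ≈ +£741 billion.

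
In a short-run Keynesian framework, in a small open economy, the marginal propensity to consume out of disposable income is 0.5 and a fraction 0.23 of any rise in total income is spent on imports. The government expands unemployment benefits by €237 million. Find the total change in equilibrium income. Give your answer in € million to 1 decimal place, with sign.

+€162.3 million

The transfer change shifts disposable income by +€237 million, so first-round consumption changes by c·ΔTR = 0.5 × (+€237 million) = +€118.5 million.
Expenditure multiplier = 1/(1 − c + m) = 1/(1 − 0.5 + 0.23) = 1/0.73 ≈ 1.37.
The transfer multiplier is c × k ≈ 0.685, so ΔY = k × (c·ΔTR) = (+€118.5 million) / 0.73 ≈ +€162.3 million.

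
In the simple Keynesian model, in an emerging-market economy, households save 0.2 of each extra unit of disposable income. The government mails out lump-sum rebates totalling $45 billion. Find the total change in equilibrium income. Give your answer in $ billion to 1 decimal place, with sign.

+$180.0 billion

MPC = 1 − MPS = 1 − 0.2 = 0.8.
A lump-sum tax change of −$45 billion shifts disposable income by +$45 billion; first-round consumption changes by −c × ΔT = −0.8 × (−$45 billion) = +$36 billion.
Expenditure multiplier = 1/(1 − MPC) = 1/(1 − 0.8) = 1/0.2 = 5.
The tax multiplier is −c × k = −4, so ΔY = k × (−c·ΔT) = (+$36 billion) / 0.2 = +$180 billion.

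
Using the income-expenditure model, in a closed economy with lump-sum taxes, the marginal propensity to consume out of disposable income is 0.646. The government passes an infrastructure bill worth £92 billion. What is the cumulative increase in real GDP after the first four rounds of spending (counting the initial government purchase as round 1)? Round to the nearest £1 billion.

£215 billion

Round 1 adds ΔG = £92 billion; each later round is MPC = 0.646 times the previous.
After 4 rounds: 92 + 59.432 + 38.393072 + 24.801924512 = ΔG·(1 − c^4)/(1 − c) = 92 × (1 − 0.174152643856)/0.354 ≈ £215 billion.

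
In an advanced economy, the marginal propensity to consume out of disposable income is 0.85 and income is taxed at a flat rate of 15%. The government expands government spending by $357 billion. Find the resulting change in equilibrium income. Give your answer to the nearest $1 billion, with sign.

+$1,286 billion

Expenditure multiplier = 1/(1 − c(1−t)) = 1/(1 − 0.85×0.85) = 1/0.2775 ≈ 3.604.
ΔY = k × ΔG = (+$357 billion) / 0.2775 ≈ +$1,286 billion.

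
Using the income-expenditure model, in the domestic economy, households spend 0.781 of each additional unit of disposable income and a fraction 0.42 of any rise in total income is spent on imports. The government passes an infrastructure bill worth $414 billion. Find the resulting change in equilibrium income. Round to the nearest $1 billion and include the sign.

+$648 billion

Expenditure multiplier = 1/(1 − c + m) = 1/(1 − 0.781 + 0.42) = 1/0.639 ≈ 1.565.
ΔY = k × ΔG = (+$414 billion) / 0.639 ≈ +$648 billion.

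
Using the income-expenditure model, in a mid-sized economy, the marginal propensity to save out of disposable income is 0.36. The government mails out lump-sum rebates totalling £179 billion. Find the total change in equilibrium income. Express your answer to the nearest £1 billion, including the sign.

+£318 billion

MPC = 1 − MPS = 1 − 0.36 = 0.64.
A lump-sum tax change of −£179 billion shifts disposable income by +£179 billion; first-round consumption changes by −c × ΔT = −0.64 × (−£179 billion) = +£114.56 billion.
Expenditure multiplier = 1/(1 − MPC) = 1/(1 − 0.64) = 1/0.36 ≈ 2.778.
The tax multiplier is −c × k ≈ −1.778, so ΔY = k × (−c·ΔT) = (+£114.56 billion) / 0.36 ≈ +£318 billion.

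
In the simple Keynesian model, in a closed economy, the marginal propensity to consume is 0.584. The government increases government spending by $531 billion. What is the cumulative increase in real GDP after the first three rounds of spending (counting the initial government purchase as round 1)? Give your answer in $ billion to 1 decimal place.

Round 1 adds ΔG = $531 billion; each later round is MPC = 0.584 times the previous.
After 3 rounds: 531 + 310.104 + 181.100736 = ΔG·(1 − c^3)/(1 − c) = 531 × (1 − 0.199176704)/0.416 ≈ $1,022.2 billion.

$1,022.2 billion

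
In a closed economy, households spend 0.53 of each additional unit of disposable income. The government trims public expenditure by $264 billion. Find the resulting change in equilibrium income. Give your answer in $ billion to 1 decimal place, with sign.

Government-spending multiplier = 1/(1 − MPC) = 1/(1 − 0.53) = 1/0.47 ≈ 2.128.
ΔY = k × ΔG = (−$264 billion) / 0.47 ≈ −$561.7 billion.

−$561.7 billion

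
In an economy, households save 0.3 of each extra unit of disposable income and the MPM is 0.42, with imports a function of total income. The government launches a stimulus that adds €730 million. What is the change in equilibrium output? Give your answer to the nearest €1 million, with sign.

MPC = 1 − MPS = 1 − 0.3 = 0.7.
Spending multiplier = 1/(1 − c + m) = 1/(1 − 0.7 + 0.42) = 1/0.72 ≈ 1.389.
ΔY = k × ΔG = (+€730 million) / 0.72 ≈ +€1,014 million.

+€1,014 million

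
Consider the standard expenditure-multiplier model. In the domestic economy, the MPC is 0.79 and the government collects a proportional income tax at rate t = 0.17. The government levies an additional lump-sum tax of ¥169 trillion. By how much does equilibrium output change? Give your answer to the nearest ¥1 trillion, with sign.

−¥388 trillion

A lump-sum tax change of +¥169 trillion shifts disposable income by −¥169 trillion; first-round consumption changes by −c × ΔT = −0.79 × (+¥169 trillion) = −¥133.51 trillion.
Expenditure multiplier = 1/(1 − c(1−t)) = 1/(1 − 0.79×0.83) = 1/0.3443 ≈ 2.904.
The tax multiplier is −c × k ≈ −2.295, so ΔY = k × (−c·ΔT) = (−¥133.51 trillion) / 0.3443 ≈ −¥388 trillion.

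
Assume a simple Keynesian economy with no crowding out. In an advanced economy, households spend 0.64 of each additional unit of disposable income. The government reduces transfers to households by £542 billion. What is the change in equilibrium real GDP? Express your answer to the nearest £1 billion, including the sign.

The transfer change shifts disposable income by −£542 billion, so first-round consumption changes by c·ΔTR = 0.64 × (−£542 billion) = −£346.88 billion.
Expenditure multiplier = 1/(1 − MPC) = 1/(1 − 0.64) = 1/0.36 ≈ 2.778.
The transfer multiplier is c × k ≈ 1.778, so ΔY = k × (c·ΔTR) = (−£346.88 billion) / 0.36 ≈ −£964 billion.

−£964 billion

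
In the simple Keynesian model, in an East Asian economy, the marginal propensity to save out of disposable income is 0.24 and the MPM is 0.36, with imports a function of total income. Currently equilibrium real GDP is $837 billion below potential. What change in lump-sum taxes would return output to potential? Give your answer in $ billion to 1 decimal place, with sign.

MPC = 1 − MPS = 1 − 0.24 = 0.76.
Spending multiplier = 1/(1 − c + m) = 1/(1 − 0.76 + 0.36) = 1/0.6 ≈ 1.667.
Tax multiplier = −c·k = −0.76/0.6 ≈ −1.267. Need ΔY = +$837 billion, so ΔT = ΔY/(−c·k) = −(+$837 billion) × 0.6 / 0.76 ≈ −$660.8 billion.
The government should cut lump-sum taxes by $660.8 billion.

−$660.8 billion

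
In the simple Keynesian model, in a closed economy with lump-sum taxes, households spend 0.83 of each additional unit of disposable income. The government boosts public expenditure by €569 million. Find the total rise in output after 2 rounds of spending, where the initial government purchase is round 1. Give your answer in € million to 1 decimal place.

€1,041.3 million

Round 1 adds ΔG = €569 million; each later round is MPC = 0.83 times the previous.
After 2 rounds: 569 + 472.27 = ΔG·(1 − c^2)/(1 − c) = 569 × (1 − 0.6889)/0.17 ≈ €1,041.3 million.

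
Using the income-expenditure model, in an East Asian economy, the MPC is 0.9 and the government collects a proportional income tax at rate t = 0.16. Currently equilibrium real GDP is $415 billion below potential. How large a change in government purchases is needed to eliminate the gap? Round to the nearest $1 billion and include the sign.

+$101 billion

Spending multiplier = 1/(1 − c(1−t)) = 1/(1 − 0.9×0.84) = 1/0.244 ≈ 4.098.
Need ΔY = +$415 billion, so ΔG = ΔY/k = (+$415 billion) × 0.244 ≈ +$101 billion.
The government should increase government purchases by $101 billion.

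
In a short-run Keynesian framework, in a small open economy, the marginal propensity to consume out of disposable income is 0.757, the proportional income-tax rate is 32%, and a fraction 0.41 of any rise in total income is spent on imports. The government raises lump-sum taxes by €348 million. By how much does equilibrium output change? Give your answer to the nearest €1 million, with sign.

−€294 million

A lump-sum tax change of +€348 million shifts disposable income by −€348 million; first-round consumption changes by −c × ΔT = −0.757 × (+€348 million) = −€263.436 million.
Expenditure multiplier = 1/(1 − c(1−t) + m) = 1/(1 − 0.757×0.68 + 0.41) = 1/0.89524 ≈ 1.117.
The tax multiplier is −c × k ≈ −0.846, so ΔY = k × (−c·ΔT) = (−€263.436 million) / 0.89524 ≈ −€294 million.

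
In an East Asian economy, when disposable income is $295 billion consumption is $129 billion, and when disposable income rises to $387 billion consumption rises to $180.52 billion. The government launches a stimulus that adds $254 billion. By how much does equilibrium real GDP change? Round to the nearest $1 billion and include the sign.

MPC = ΔC/ΔYd = (180.52 − 129)/(387 − 295) = 51.52/92 = 0.56.
Spending multiplier = 1/(1 − MPC) = 1/(1 − 0.56) = 1/0.44 ≈ 2.273.
ΔY = k × ΔG = (+$254 billion) / 0.44 ≈ +$577 billion.

+$577 billion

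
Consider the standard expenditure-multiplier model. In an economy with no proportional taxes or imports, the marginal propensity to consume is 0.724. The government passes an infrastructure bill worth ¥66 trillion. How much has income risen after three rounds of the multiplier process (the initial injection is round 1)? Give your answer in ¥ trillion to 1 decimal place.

Round 1 adds ΔG = ¥66 trillion; each later round is MPC = 0.724 times the previous.
After 3 rounds: 66 + 47.784 + 34.595616 = ΔG·(1 − c^3)/(1 − c) = 66 × (1 − 0.379503424)/0.276 ≈ ¥148.4 trillion.

¥148.4 trillion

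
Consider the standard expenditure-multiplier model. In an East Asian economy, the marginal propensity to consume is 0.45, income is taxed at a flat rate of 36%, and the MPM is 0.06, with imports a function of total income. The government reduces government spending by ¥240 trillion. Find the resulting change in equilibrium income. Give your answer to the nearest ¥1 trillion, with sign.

Government-spending multiplier = 1/(1 − c(1−t) + m) = 1/(1 − 0.45×0.64 + 0.06) = 1/0.772 ≈ 1.295.
ΔY = k × ΔG = (−¥240 trillion) / 0.772 ≈ −¥311 trillion.

−¥311 trillion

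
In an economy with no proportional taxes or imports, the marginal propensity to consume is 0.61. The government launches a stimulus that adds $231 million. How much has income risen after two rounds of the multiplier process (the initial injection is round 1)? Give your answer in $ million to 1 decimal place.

$371.9 million

Round 1 adds ΔG = $231 million; each later round is MPC = 0.61 times the previous.
After 2 rounds: 231 + 140.91 = ΔG·(1 − c^2)/(1 − c) = 231 × (1 − 0.3721)/0.39 ≈ $371.9 million.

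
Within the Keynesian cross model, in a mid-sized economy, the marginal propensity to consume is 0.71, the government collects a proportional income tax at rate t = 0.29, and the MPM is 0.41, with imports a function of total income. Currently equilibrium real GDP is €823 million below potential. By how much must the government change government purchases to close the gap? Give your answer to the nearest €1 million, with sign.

+€746 million

Spending multiplier = 1/(1 − c(1−t) + m) = 1/(1 − 0.71×0.71 + 0.41) = 1/0.9059 ≈ 1.104.
Need ΔY = +€823 million, so ΔG = ΔY/k = (+€823 million) × 0.9059 ≈ +€746 million.
The government should increase government purchases by €746 million.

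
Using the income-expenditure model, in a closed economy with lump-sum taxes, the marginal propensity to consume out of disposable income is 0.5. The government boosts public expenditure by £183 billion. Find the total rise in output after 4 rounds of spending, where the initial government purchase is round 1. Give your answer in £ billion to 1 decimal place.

Round 1 adds ΔG = £183 billion; each later round is MPC = 0.5 times the previous.
After 4 rounds: 183 + 91.5 + 45.75 + 22.875 = ΔG·(1 − c^4)/(1 − c) = 183 × (1 − 0.0625)/0.5 ≈ £343.1 billion.

£343.1 billion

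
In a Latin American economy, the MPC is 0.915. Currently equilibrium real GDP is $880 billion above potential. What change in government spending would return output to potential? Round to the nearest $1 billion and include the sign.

Spending multiplier = 1/(1 − MPC) = 1/(1 − 0.915) = 1/0.085 ≈ 11.765.
Need ΔY = −$880 billion, so ΔG = ΔY/k = (−$880 billion) × 0.085 ≈ −$75 billion.
The government should cut government spending by $75 billion.

−$75 billion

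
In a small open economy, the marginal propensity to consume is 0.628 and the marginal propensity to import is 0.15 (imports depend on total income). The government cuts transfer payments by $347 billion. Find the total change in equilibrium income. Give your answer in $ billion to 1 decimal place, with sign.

The transfer change shifts disposable income by −$347 billion, so first-round consumption changes by c·ΔTR = 0.628 × (−$347 billion) = −$217.916 billion.
Expenditure multiplier = 1/(1 − c + m) = 1/(1 − 0.628 + 0.15) = 1/0.522 ≈ 1.916.
The transfer multiplier is c × k ≈ 1.203, so ΔY = k × (c·ΔTR) = (−$217.916 billion) / 0.522 ≈ −$417.5 billion.

−$417.5 billion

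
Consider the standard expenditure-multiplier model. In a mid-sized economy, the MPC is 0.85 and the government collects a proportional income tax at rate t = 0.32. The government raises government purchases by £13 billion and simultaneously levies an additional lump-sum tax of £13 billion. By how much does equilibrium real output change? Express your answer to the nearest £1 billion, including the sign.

+£5 billion

Expenditure multiplier = 1/(1 − c(1−t)) = 1/(1 − 0.85×0.68) = 1/0.422 ≈ 2.37.
ΔG contributes k·ΔG = (+£13 billion) / 0.422 ≈ +£30.8 billion.
ΔT of +£13 billion changes first-round spending by −c·ΔT = −£11.05 billion, contributing k·(−c·ΔT) = (−£11.05 billion) / 0.422 ≈ −£26.2 billion.
Net ΔY = k(ΔG − c·ΔT) = (+£1.95 billion) / 0.422 ≈ +£5 billion.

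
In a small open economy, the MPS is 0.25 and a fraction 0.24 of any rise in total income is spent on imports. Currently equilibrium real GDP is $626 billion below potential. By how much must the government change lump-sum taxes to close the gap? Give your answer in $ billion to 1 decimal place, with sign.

MPC = 1 − MPS = 1 − 0.25 = 0.75.
Spending multiplier = 1/(1 − c + m) = 1/(1 − 0.75 + 0.24) = 1/0.49 ≈ 2.041.
Tax multiplier = −c·k = −0.75/0.49 ≈ −1.531. Need ΔY = +$626 billion, so ΔT = ΔY/(−c·k) = −(+$626 billion) × 0.49 / 0.75 ≈ −$409 billion.
The government should cut lump-sum taxes by $409 billion.

−$409.0 billion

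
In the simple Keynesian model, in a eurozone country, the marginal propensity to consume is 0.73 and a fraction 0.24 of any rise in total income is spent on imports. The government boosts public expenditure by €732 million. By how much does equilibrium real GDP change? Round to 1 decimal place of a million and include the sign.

Spending multiplier = 1/(1 − c + m) = 1/(1 − 0.73 + 0.24) = 1/0.51 ≈ 1.961.
ΔY = k × ΔG = (+€732 million) / 0.51 ≈ +€1,435.3 million.

+€1,435.3 million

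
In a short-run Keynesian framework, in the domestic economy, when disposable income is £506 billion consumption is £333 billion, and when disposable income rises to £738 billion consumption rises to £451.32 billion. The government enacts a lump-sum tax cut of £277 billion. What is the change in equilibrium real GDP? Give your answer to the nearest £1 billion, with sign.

+£288 billion

MPC = ΔC/ΔYd = (451.32 − 333)/(738 − 506) = 118.32/232 = 0.51.
A lump-sum tax change of −£277 billion shifts disposable income by +£277 billion; first-round consumption changes by −c × ΔT = −0.51 × (−£277 billion) = +£141.27 billion.
Expenditure multiplier = 1/(1 − MPC) = 1/(1 − 0.51) = 1/0.49 ≈ 2.041.
The tax multiplier is −c × k ≈ −1.041, so ΔY = k × (−c·ΔT) = (+£141.27 billion) / 0.49 ≈ +£288 billion.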